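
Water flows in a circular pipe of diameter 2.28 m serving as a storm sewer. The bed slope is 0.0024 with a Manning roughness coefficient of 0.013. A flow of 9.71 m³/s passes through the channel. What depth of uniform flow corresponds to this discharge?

y_n = 1.72 m

Manning's equation rearranged: A R^(2/3) = nQ / (1·√S) = 0.013 × 9.71 / (√0.0024) = 2.577.
At y = 1.39 m: A R^(2/3) = 1.932 — low.
At y = 1.97 m: A R^(2/3) = 2.926 — high.
At y = 1.72 m: A R^(2/3) = 2.577 — close enough.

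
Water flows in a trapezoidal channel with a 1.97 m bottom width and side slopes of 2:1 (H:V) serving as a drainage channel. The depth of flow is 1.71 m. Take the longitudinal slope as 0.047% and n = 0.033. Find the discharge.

Q = 5.89 m³/s

With bottom width b = 1.97 m and side slope z = 2: A = (b + zy)y = (1.97 + 2×1.71)×1.71 = 9.217 m²; P = b + 2y√(1+z²) = 1.97 + 2×1.71×2.236 = 9.617 m.
Hydraulic radius R = A/P = 9.217/9.617 = 0.9584 m.
Manning's equation: Q = (1/n) A R^(2/3) S^(1/2) = (1/0.033) × 9.217 × 0.9584^(2/3) × 0.00047^(1/2) = 5.89 m³/s.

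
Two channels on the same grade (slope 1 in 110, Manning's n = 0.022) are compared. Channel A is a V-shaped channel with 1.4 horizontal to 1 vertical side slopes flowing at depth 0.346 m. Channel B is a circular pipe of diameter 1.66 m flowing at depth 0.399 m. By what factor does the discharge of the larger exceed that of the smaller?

3.36

Channel A: For a triangular section with side slope z = 1.4: A = zy² = 1.4×0.346² = 0.1676 m²; P = 2y√(1+z²) = 2×0.346×1.72 = 1.191 m. Hydraulic radius R = A/P = 0.1676/1.191 = 0.1408 m. Q_A = (1/0.022)·0.1676·0.1408^(2/3)·√0.009091 = 0.1966 m³/s.
Channel B: For a circular section of diameter D = 1.66 m at depth y = 0.399 m, the central angle is θ = 2 arccos(1 − 2y/D) = 2.05 rad. Then A = (D²/8)(θ − sin θ) = 0.4003 m² and P = Dθ/2 = 1.701 m. Hydraulic radius R = A/P = 0.4003/1.701 = 0.2353 m. Q_B = (1/0.022)·0.4003·0.2353^(2/3)·√0.009091 = 0.6611 m³/s.
The larger discharge is 0.6611 m³/s and the smaller is 0.1966 m³/s; the ratio is 3.36.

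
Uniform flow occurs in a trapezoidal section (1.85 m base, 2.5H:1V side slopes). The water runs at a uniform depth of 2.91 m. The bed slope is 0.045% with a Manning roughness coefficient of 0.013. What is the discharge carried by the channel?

Q = 57.2 m³/s

With bottom width b = 1.85 m and side slope z = 2.5: A = (b + zy)y = (1.85 + 2.5×2.91)×2.91 = 26.55 m²; P = b + 2y√(1+z²) = 1.85 + 2×2.91×2.693 = 17.52 m.
Hydraulic radius R = A/P = 26.55/17.52 = 1.516 m.
Manning's equation: Q = (1/n) A R^(2/3) S^(1/2) = (1/0.013) × 26.55 × 1.516^(2/3) × 0.00045^(1/2) = 57.2 m³/s.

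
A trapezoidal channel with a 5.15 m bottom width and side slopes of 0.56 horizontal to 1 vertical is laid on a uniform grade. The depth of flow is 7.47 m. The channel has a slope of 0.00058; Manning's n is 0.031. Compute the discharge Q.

Q = 116 m³/s

With bottom width b = 5.15 m and side slope z = 0.56: A = (b + zy)y = (5.15 + 0.56×7.47)×7.47 = 69.72 m²; P = b + 2y√(1+z²) = 5.15 + 2×7.47×1.146 = 22.27 m.
Hydraulic radius R = A/P = 69.72/22.27 = 3.13 m.
Manning's equation: Q = (1/n) A R^(2/3) S^(1/2) = (1/0.031) × 69.72 × 3.13^(2/3) × 0.00058^(1/2) = 116 m³/s.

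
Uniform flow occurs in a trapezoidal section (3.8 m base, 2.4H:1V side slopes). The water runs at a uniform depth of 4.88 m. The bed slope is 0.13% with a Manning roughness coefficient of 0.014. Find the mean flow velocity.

With bottom width b = 3.8 m and side slope z = 2.4: A = (b + zy)y = (3.8 + 2.4×4.88)×4.88 = 75.7 m²; P = b + 2y√(1+z²) = 3.8 + 2×4.88×2.6 = 29.18 m.
Hydraulic radius R = A/P = 75.7/29.18 = 2.595 m.
From Manning's equation, V = (1/n) R^(2/3) S^(1/2) = (1/0.014) × 2.595^(2/3) × 0.0013^(1/2) = 4.86 m/s.

V = 4.86 m/s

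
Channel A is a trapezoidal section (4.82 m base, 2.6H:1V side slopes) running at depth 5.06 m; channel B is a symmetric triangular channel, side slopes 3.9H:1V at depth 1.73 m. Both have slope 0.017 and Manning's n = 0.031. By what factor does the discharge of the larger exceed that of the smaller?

Channel A: With bottom width b = 4.82 m and side slope z = 2.6: A = (b + zy)y = (4.82 + 2.6×5.06)×5.06 = 90.96 m²; P = b + 2y√(1+z²) = 4.82 + 2×5.06×2.786 = 33.01 m. Hydraulic radius R = A/P = 90.96/33.01 = 2.755 m. Q_A = (1/0.031)·90.96·2.755^(2/3)·√0.017 = 751.9 m³/s.
Channel B: For a triangular section with side slope z = 3.9: A = zy² = 3.9×1.73² = 11.67 m²; P = 2y√(1+z²) = 2×1.73×4.026 = 13.93 m. Hydraulic radius R = A/P = 11.67/13.93 = 0.8379 m. Q_B = (1/0.031)·11.67·0.8379^(2/3)·√0.017 = 43.63 m³/s.
The larger discharge is 751.9 m³/s and the smaller is 43.63 m³/s; the ratio is 17.2.

17.2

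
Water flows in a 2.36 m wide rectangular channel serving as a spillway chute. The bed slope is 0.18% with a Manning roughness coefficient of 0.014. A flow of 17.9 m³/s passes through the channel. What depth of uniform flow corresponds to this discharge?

Manning's equation rearranged: A R^(2/3) = nQ / (1·√S) = 0.014 × 17.9 / (√0.0018) = 5.907.
At y = 3.07 m: A R^(2/3) = 6.513 — too large.
At y = 2.29 m: A R^(2/3) = 4.574 — too small.
At y = 2.83 m: A R^(2/3) = 5.912 — close enough.

y_n = 2.83 m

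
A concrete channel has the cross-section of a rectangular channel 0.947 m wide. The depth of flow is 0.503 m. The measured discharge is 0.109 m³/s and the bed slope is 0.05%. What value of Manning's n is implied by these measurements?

n = 0.0381

Flow area A = b·y = 0.947 × 0.503 = 0.4763 m². Wetted perimeter P = b + 2y = 0.947 + 2×0.503 = 1.953 m.
Hydraulic radius R = A/P = 0.4763/1.953 = 0.2439 m.
Rearranging Manning's equation: n = (1/Q) A R^(2/3) S^(1/2) = (1/0.109) × 0.4763 × 0.2439^(2/3) × √0.0005 = 0.0381.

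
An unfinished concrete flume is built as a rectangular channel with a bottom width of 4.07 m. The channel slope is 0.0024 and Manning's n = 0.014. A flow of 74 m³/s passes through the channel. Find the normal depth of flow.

y_n = 4.21 m

Manning's equation rearranged: A R^(2/3) = nQ / (1·√S) = 0.014 × 74 / (√0.0024) = 21.15.
Trying y = 4.9 m: A R^(2/3) = 25.41 — over.
Trying y = 3.48 m: A R^(2/3) = 16.73 — short.
Trying y = 4.21 m: A R^(2/3) = 21.16 — ≈ 21.15.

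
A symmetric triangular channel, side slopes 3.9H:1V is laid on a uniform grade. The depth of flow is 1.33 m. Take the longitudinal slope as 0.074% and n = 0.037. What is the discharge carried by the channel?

For a triangular section with side slope z = 3.9: A = zy² = 3.9×1.33² = 6.899 m²; P = 2y√(1+z²) = 2×1.33×4.026 = 10.71 m.
Hydraulic radius R = A/P = 6.899/10.71 = 0.6442 m.
Manning's equation: Q = (1/n) A R^(2/3) S^(1/2) = (1/0.037) × 6.899 × 0.6442^(2/3) × 0.00074^(1/2) = 3.78 m³/s.

Q = 3.78 m³/s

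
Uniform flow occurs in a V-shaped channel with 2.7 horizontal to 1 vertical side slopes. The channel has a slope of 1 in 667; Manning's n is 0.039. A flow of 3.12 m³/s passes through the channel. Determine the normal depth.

y_n = 1.28 m

Manning's equation rearranged: A R^(2/3) = nQ / (1·√S) = 0.039 × 3.12 / (√0.001499) = 3.143.
Trying y = 1.6 m: A R^(2/3) = 5.707 — over.
Trying y = 0.881 m: A R^(2/3) = 1.162 — short.
Trying y = 1.28 m: A R^(2/3) = 3.147 — close enough.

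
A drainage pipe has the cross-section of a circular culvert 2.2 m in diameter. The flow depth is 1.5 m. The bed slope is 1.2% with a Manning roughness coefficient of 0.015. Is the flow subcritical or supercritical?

supercritical

For a circular section of diameter D = 2.2 m at depth y = 1.5 m, the central angle is θ = 2 arccos(1 − 2y/D) = 3.886 rad. Then A = (D²/8)(θ − sin θ) = 2.761 m² and P = Dθ/2 = 4.275 m.
Hydraulic radius R = A/P = 2.761/4.275 = 0.6459 m.
V = (1/n) R^(2/3) √S = (1/0.015) × 0.6459^(2/3) × √0.012 = 5.457 m/s. Hydraulic depth D_h = A/T = 2.761/2.049 = 1.347 m.
Froude number Fr = V/√(g·D_h) = 5.457/√(9.81×1.347) = 1.5, which is greater than 1, so the flow is supercritical.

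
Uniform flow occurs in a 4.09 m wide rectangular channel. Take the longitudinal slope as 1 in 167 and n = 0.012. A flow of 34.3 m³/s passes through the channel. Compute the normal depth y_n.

Manning's equation rearranged: A R^(2/3) = nQ / (1·√S) = 0.012 × 34.3 / (√0.005988) = 5.319.
Try y = 1.1 m: A R^(2/3) = 3.598 — short.
Try y = 1.61 m: A R^(2/3) = 6.142 — over.
Try y = 1.45 m: A R^(2/3) = 5.315 — matches.

y_n = 1.45 m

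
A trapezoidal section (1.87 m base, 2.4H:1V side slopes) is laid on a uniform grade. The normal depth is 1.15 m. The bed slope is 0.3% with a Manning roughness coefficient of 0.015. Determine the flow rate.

Q = 15 m³/s

With bottom width b = 1.87 m and side slope z = 2.4: A = (b + zy)y = (1.87 + 2.4×1.15)×1.15 = 5.324 m²; P = b + 2y√(1+z²) = 1.87 + 2×1.15×2.6 = 7.85 m.
Hydraulic radius R = A/P = 5.324/7.85 = 0.6783 m.
Manning's equation: Q = (1/n) A R^(2/3) S^(1/2) = (1/0.015) × 5.324 × 0.6783^(2/3) × 0.003^(1/2) = 15 m³/s.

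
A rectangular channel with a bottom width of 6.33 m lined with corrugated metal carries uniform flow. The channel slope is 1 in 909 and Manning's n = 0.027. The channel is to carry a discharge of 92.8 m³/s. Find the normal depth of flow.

y_n = 7.08 m

Manning's equation rearranged: A R^(2/3) = nQ / (1·√S) = 0.027 × 92.8 / (√0.0011) = 75.54.
Try y = 8.23 m: A R^(2/3) = 90.4 — over.
Try y = 5.32 m: A R^(2/3) = 53.18 — short.
Try y = 7.08 m: A R^(2/3) = 75.52 — matches.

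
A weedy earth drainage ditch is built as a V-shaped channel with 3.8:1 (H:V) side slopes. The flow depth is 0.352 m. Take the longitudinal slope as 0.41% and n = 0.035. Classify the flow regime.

For a triangular section with side slope z = 3.8: A = zy² = 3.8×0.352² = 0.4708 m²; P = 2y√(1+z²) = 2×0.352×3.929 = 2.766 m.
Hydraulic radius R = A/P = 0.4708/2.766 = 0.1702 m.
V = (1/n) R^(2/3) √S = (1/0.035) × 0.1702^(2/3) × √0.0041 = 0.5619 m/s. Hydraulic depth D_h = A/T = 0.4708/2.675 = 0.176 m.
Froude number Fr = V/√(g·D_h) = 0.5619/√(9.81×0.176) = 0.428, which is less than 1, so the flow is subcritical.

subcritical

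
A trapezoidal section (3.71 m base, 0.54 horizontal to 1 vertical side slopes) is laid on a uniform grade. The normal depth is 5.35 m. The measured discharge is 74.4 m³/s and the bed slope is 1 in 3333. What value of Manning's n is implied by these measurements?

With bottom width b = 3.71 m and side slope z = 0.54: A = (b + zy)y = (3.71 + 0.54×5.35)×5.35 = 35.3 m²; P = b + 2y√(1+z²) = 3.71 + 2×5.35×1.136 = 15.87 m.
Hydraulic radius R = A/P = 35.3/15.87 = 2.225 m.
Rearranging Manning's equation: n = (1/Q) A R^(2/3) S^(1/2) = (1/74.4) × 35.3 × 2.225^(2/3) × √0.0003 = 0.014.

n = 0.014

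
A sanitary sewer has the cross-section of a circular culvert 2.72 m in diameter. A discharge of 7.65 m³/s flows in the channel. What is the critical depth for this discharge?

y_c = 1.22 m

At critical depth, Q² T / (g A³) = 1, i.e. A³/T = Q²/g = 7.65²/9.81 = 5.966.
Try y = 1.42 m: A³/T = 10.63 — high.
Try y = 1.03 m: A³/T = 3.108 — low.
Try y = 1.22 m: A³/T = 5.952 — matches.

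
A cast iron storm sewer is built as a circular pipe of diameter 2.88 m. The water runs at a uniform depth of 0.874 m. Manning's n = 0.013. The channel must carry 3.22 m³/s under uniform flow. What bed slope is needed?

S = 0.0016

For a circular section of diameter D = 2.88 m at depth y = 0.874 m, the central angle is θ = 2 arccos(1 − 2y/D) = 2.334 rad. Then A = (D²/8)(θ − sin θ) = 1.67 m² and P = Dθ/2 = 3.361 m.
Hydraulic radius R = A/P = 1.67/3.361 = 0.497 m.
From Manning's equation, S = [nQ / (1 A R^(2/3))]² = [0.013 × 3.22 / (1 × 1.67 × 0.497^(2/3))]² = 0.0016.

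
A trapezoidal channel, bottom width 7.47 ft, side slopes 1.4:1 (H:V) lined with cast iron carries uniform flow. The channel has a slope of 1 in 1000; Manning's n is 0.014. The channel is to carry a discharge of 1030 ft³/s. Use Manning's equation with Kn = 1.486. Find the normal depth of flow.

Manning's equation rearranged: A R^(2/3) = nQ / (1.486·√S) = 0.014 × 1030 / (1.486 × √0.001) = 306.9.
At y = 8.16 ft: A R^(2/3) = 410 — over.
At y = 7.12 ft: A R^(2/3) = 306.8 — matches.

y_n = 7.12 ft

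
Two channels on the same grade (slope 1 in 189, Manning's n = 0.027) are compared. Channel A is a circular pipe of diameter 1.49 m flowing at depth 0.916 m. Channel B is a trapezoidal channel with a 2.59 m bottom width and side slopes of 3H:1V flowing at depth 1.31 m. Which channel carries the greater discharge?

Channel A: For a circular section of diameter D = 1.49 m at depth y = 0.916 m, the central angle is θ = 2 arccos(1 − 2y/D) = 3.605 rad. Then A = (D²/8)(θ − sin θ) = 1.124 m² and P = Dθ/2 = 2.686 m. Hydraulic radius R = A/P = 1.124/2.686 = 0.4187 m. Q_A = (1/0.027)·1.124·0.4187^(2/3)·√0.005291 = 1.695 m³/s.
Channel B: With bottom width b = 2.59 m and side slope z = 3: A = (b + zy)y = (2.59 + 3×1.31)×1.31 = 8.541 m²; P = b + 2y√(1+z²) = 2.59 + 2×1.31×3.162 = 10.88 m. Hydraulic radius R = A/P = 8.541/10.88 = 0.7854 m. Q_B = (1/0.027)·8.541·0.7854^(2/3)·√0.005291 = 19.59 m³/s.
Q_A = 1.695 m³/s vs Q_B = 19.59 m³/s, so channel B carries more.

channel B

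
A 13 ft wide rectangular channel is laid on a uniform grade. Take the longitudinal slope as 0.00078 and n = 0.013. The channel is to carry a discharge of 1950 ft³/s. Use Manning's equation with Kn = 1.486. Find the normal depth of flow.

Manning's equation rearranged: A R^(2/3) = nQ / (1.486·√S) = 0.013 × 1950 / (1.486 × √0.00078) = 610.8.
At y = 12.1 ft: A R^(2/3) = 411.3 — low.
At y = 16.8 ft: A R^(2/3) = 611.6 — ≈ 610.8.

y_n = 16.8 ft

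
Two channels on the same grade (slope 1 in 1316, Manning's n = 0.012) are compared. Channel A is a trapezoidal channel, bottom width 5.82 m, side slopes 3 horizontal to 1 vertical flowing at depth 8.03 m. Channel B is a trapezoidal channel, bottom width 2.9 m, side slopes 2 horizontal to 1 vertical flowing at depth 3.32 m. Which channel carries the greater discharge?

Channel A: With bottom width b = 5.82 m and side slope z = 3: A = (b + zy)y = (5.82 + 3×8.03)×8.03 = 240.2 m²; P = b + 2y√(1+z²) = 5.82 + 2×8.03×3.162 = 56.61 m. Hydraulic radius R = A/P = 240.2/56.61 = 4.243 m. Q_A = (1/0.012)·240.2·4.243^(2/3)·√0.0007599 = 1446 m³/s.
Channel B: With bottom width b = 2.9 m and side slope z = 2: A = (b + zy)y = (2.9 + 2×3.32)×3.32 = 31.67 m²; P = b + 2y√(1+z²) = 2.9 + 2×3.32×2.236 = 17.75 m. Hydraulic radius R = A/P = 31.67/17.75 = 1.785 m. Q_B = (1/0.012)·31.67·1.785^(2/3)·√0.0007599 = 107 m³/s.
Q_A = 1446 m³/s vs Q_B = 107 m³/s, so channel A carries more.

channel A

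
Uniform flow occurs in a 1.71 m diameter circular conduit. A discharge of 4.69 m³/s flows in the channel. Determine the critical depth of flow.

y_c = 1.09 m

At critical depth, Q² T / (g A³) = 1, i.e. A³/T = Q²/g = 4.69²/9.81 = 2.242.
Try y = 0.92 m: A³/T = 1.171 — short.
Try y = 1.37 m: A³/T = 5.621 — over.
Try y = 1.09 m: A³/T = 2.243 — ≈ 2.242.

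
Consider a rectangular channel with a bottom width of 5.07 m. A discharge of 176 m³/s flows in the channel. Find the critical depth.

For a rectangular channel, critical depth y_c = (q²/g)^(1/3) where q = Q/b = 176/5.07 = 34.71 m²/s.
So y_c = (34.71²/9.81)^(1/3) = 4.97 m.

y_c = 4.97 m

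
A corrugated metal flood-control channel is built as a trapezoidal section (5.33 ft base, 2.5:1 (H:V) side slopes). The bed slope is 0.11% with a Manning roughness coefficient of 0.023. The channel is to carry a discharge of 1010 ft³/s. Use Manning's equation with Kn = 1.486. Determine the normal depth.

y_n = 7.64 ft

Manning's equation rearranged: A R^(2/3) = nQ / (1.486·√S) = 0.023 × 1010 / (1.486 × √0.0011) = 471.3.
At y = 9.16 ft: A R^(2/3) = 728.7 — high.
At y = 5.97 ft: A R^(2/3) = 264 — low.
At y = 7.64 ft: A R^(2/3) = 471.6 — ≈ 471.3.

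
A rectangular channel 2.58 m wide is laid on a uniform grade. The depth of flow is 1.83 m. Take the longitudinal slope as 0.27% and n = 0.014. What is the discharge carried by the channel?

Q = 14.6 m³/s

Flow area A = b·y = 2.58 × 1.83 = 4.721 m². Wetted perimeter P = b + 2y = 2.58 + 2×1.83 = 6.24 m.
Hydraulic radius R = A/P = 4.721/6.24 = 0.7566 m.
Manning's equation: Q = (1/n) A R^(2/3) S^(1/2) = (1/0.014) × 4.721 × 0.7566^(2/3) × 0.0027^(1/2) = 14.6 m³/s.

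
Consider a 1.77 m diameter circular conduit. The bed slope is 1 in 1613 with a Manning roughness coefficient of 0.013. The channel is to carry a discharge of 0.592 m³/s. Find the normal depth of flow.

y_n = 0.559 m

Manning's equation rearranged: A R^(2/3) = nQ / (1·√S) = 0.013 × 0.592 / (√0.00062) = 0.3091.
Try y = 0.711 m: A R^(2/3) = 0.4852 — high.
Try y = 0.455 m: A R^(2/3) = 0.2068 — low.
Try y = 0.559 m: A R^(2/3) = 0.309 — matches.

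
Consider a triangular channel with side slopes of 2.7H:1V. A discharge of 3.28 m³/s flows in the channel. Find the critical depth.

y_c = 0.786 m

At critical depth, Q² T / (g A³) = 1, i.e. A³/T = Q²/g = 3.28²/9.81 = 1.097.
Try y = 0.887 m: A³/T = 2.001 — too large.
Try y = 0.621 m: A³/T = 0.3366 — too small.
Try y = 0.786 m: A³/T = 1.093 — close enough.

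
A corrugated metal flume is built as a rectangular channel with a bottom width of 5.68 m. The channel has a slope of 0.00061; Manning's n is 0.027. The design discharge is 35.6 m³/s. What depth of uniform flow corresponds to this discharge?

Manning's equation rearranged: A R^(2/3) = nQ / (1·√S) = 0.027 × 35.6 / (√0.00061) = 38.92.
Trying y = 5.75 m: A R^(2/3) = 50.12 — over.
Trying y = 3.42 m: A R^(2/3) = 26.03 — short.
Trying y = 4.69 m: A R^(2/3) = 38.96 — close enough.

y_n = 4.69 m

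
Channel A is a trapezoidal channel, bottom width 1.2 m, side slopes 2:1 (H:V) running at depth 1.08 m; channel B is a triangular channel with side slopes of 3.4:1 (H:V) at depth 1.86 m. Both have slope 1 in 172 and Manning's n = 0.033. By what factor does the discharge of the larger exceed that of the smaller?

Channel A: With bottom width b = 1.2 m and side slope z = 2: A = (b + zy)y = (1.2 + 2×1.08)×1.08 = 3.629 m²; P = b + 2y√(1+z²) = 1.2 + 2×1.08×2.236 = 6.03 m. Hydraulic radius R = A/P = 3.629/6.03 = 0.6018 m. Q_A = (1/0.033)·3.629·0.6018^(2/3)·√0.005814 = 5.977 m³/s.
Channel B: For a triangular section with side slope z = 3.4: A = zy² = 3.4×1.86² = 11.76 m²; P = 2y√(1+z²) = 2×1.86×3.544 = 13.18 m. Hydraulic radius R = A/P = 11.76/13.18 = 0.8922 m. Q_B = (1/0.033)·11.76·0.8922^(2/3)·√0.005814 = 25.19 m³/s.
The larger discharge is 25.19 m³/s and the smaller is 5.977 m³/s; the ratio is 4.21.

4.21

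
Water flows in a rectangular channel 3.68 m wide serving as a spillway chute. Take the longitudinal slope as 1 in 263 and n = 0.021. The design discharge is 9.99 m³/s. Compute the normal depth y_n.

y_n = 1.16 m

Manning's equation rearranged: A R^(2/3) = nQ / (1·√S) = 0.021 × 9.99 / (√0.003802) = 3.402.
Try y = 1.31 m: A R^(2/3) = 4.033 — high.
Try y = 0.833 m: A R^(2/3) = 2.116 — low.
Try y = 1.16 m: A R^(2/3) = 3.402 — close enough.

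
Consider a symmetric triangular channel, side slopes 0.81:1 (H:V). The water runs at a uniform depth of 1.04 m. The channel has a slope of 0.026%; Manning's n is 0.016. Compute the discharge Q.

For a triangular section with side slope z = 0.81: A = zy² = 0.81×1.04² = 0.8761 m²; P = 2y√(1+z²) = 2×1.04×1.287 = 2.677 m.
Hydraulic radius R = A/P = 0.8761/2.677 = 0.3273 m.
Manning's equation: Q = (1/n) A R^(2/3) S^(1/2) = (1/0.016) × 0.8761 × 0.3273^(2/3) × 0.00026^(1/2) = 0.419 m³/s.

Q = 0.419 m³/s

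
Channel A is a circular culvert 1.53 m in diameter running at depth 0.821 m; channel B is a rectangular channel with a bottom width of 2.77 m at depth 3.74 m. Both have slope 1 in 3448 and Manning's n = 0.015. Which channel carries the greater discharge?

channel B

Channel A: For a circular section of diameter D = 1.53 m at depth y = 0.821 m, the central angle is θ = 2 arccos(1 − 2y/D) = 3.288 rad. Then A = (D²/8)(θ − sin θ) = 1.005 m² and P = Dθ/2 = 2.515 m. Hydraulic radius R = A/P = 1.005/2.515 = 0.3995 m. Q_A = (1/0.015)·1.005·0.3995^(2/3)·√0.00029 = 0.6188 m³/s.
Channel B: Flow area A = b·y = 2.77 × 3.74 = 10.36 m². Wetted perimeter P = b + 2y = 2.77 + 2×3.74 = 10.25 m. Hydraulic radius R = A/P = 10.36/10.25 = 1.011 m. Q_B = (1/0.015)·10.36·1.011^(2/3)·√0.00029 = 11.85 m³/s.
Q_A = 0.6188 m³/s vs Q_B = 11.85 m³/s, so channel B carries more.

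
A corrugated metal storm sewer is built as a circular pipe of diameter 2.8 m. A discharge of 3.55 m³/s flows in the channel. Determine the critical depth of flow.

y_c = 0.813 m

At critical depth, Q² T / (g A³) = 1, i.e. A³/T = Q²/g = 3.55²/9.81 = 1.285.
At y = 0.616 m: A³/T = 0.4368 — low.
At y = 0.899 m: A³/T = 1.901 — high.
At y = 0.813 m: A³/T = 1.287 — matches.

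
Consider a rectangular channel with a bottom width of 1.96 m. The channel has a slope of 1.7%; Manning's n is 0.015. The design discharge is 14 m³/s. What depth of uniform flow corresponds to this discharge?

y_n = 1.23 m

Manning's equation rearranged: A R^(2/3) = nQ / (1·√S) = 0.015 × 14 / (√0.017) = 1.611.
Trying y = 1.36 m: A R^(2/3) = 1.832 — over.
Trying y = 1.23 m: A R^(2/3) = 1.609 — close enough.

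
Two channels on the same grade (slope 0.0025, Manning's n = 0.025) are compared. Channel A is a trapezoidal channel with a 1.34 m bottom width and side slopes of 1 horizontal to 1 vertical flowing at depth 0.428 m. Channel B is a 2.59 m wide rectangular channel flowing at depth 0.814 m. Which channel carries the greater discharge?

Channel A: With bottom width b = 1.34 m and side slope z = 1: A = (b + zy)y = (1.34 + 1×0.428)×0.428 = 0.7567 m²; P = b + 2y√(1+z²) = 1.34 + 2×0.428×1.414 = 2.551 m. Hydraulic radius R = A/P = 0.7567/2.551 = 0.2967 m. Q_A = (1/0.025)·0.7567·0.2967^(2/3)·√0.0025 = 0.6732 m³/s.
Channel B: Flow area A = b·y = 2.59 × 0.814 = 2.108 m². Wetted perimeter P = b + 2y = 2.59 + 2×0.814 = 4.218 m. Hydraulic radius R = A/P = 2.108/4.218 = 0.4998 m. Q_B = (1/0.025)·2.108·0.4998^(2/3)·√0.0025 = 2.656 m³/s.
Q_A = 0.6732 m³/s vs Q_B = 2.656 m³/s, so channel B carries more.

channel B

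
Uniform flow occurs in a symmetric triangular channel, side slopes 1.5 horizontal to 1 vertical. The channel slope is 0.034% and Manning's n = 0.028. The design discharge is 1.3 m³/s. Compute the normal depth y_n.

y_n = 1.38 m

Manning's equation rearranged: A R^(2/3) = nQ / (1·√S) = 0.028 × 1.3 / (√0.00034) = 1.974.
Trying y = 0.951 m: A R^(2/3) = 0.7311 — low.
Trying y = 1.67 m: A R^(2/3) = 3.282 — high.
Trying y = 1.38 m: A R^(2/3) = 1.973 — matches.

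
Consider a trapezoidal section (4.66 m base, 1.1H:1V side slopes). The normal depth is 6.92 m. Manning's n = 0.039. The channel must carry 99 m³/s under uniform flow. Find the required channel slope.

S = 0.00041

With bottom width b = 4.66 m and side slope z = 1.1: A = (b + zy)y = (4.66 + 1.1×6.92)×6.92 = 84.92 m²; P = b + 2y√(1+z²) = 4.66 + 2×6.92×1.487 = 25.23 m.
Hydraulic radius R = A/P = 84.92/25.23 = 3.365 m.
From Manning's equation, S = [nQ / (1 A R^(2/3))]² = [0.039 × 99 / (1 × 84.92 × 3.365^(2/3))]² = 0.00041.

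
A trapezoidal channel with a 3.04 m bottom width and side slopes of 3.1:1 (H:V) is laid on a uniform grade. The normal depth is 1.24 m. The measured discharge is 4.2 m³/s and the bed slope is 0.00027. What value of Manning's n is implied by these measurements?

With bottom width b = 3.04 m and side slope z = 3.1: A = (b + zy)y = (3.04 + 3.1×1.24)×1.24 = 8.536 m²; P = b + 2y√(1+z²) = 3.04 + 2×1.24×3.257 = 11.12 m.
Hydraulic radius R = A/P = 8.536/11.12 = 0.7678 m.
Rearranging Manning's equation: n = (1/Q) A R^(2/3) S^(1/2) = (1/4.2) × 8.536 × 0.7678^(2/3) × √0.00027 = 0.028.

n = 0.028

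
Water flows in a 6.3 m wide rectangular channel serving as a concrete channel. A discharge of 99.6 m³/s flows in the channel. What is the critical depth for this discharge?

y_c = 2.94 m

For a rectangular channel, critical depth y_c = (q²/g)^(1/3) where q = Q/b = 99.6/6.3 = 15.81 m²/s.
So y_c = (15.81²/9.81)^(1/3) = 2.94 m.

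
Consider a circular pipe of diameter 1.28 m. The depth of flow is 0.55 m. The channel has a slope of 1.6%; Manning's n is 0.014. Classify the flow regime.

For a circular section of diameter D = 1.28 m at depth y = 0.55 m, the central angle is θ = 2 arccos(1 − 2y/D) = 2.859 rad. Then A = (D²/8)(θ − sin θ) = 0.5286 m² and P = Dθ/2 = 1.83 m.
Hydraulic radius R = A/P = 0.5286/1.83 = 0.2888 m.
V = (1/n) R^(2/3) √S = (1/0.014) × 0.2888^(2/3) × √0.016 = 3.948 m/s. Hydraulic depth D_h = A/T = 0.5286/1.267 = 0.4171 m.
Froude number Fr = V/√(g·D_h) = 3.948/√(9.81×0.4171) = 1.95, which is greater than 1, so the flow is supercritical.

supercritical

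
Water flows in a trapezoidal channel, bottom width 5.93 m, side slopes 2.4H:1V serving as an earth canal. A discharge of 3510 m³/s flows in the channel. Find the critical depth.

y_c = 12.3 m

At critical depth, Q² T / (g A³) = 1, i.e. A³/T = Q²/g = 3510²/9.81 = 1256000.
Trying y = 9.19 m: A³/T = 340000 — low.
Trying y = 12.3 m: A³/T = 1276000 — close enough.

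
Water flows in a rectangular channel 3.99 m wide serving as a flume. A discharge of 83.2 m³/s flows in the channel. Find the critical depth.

y_c = 3.54 m

For a rectangular channel, critical depth y_c = (q²/g)^(1/3) where q = Q/b = 83.2/3.99 = 20.85 m²/s.
So y_c = (20.85²/9.81)^(1/3) = 3.54 m.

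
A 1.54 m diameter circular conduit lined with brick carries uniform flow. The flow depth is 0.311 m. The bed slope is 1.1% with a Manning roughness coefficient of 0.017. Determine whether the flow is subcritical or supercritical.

For a circular section of diameter D = 1.54 m at depth y = 0.311 m, the central angle is θ = 2 arccos(1 − 2y/D) = 1.864 rad. Then A = (D²/8)(θ − sin θ) = 0.2689 m² and P = Dθ/2 = 1.436 m.
Hydraulic radius R = A/P = 0.2689/1.436 = 0.1873 m.
V = (1/n) R^(2/3) √S = (1/0.017) × 0.1873^(2/3) × √0.011 = 2.02 m/s. Hydraulic depth D_h = A/T = 0.2689/1.236 = 0.2175 m.
Froude number Fr = V/√(g·D_h) = 2.02/√(9.81×0.2175) = 1.38, which is greater than 1, so the flow is supercritical.

supercritical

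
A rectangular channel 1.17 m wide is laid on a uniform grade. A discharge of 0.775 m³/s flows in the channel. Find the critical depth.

y_c = 0.355 m

For a rectangular channel, critical depth y_c = (q²/g)^(1/3) where q = Q/b = 0.775/1.17 = 0.6624 m²/s.
So y_c = (0.6624²/9.81)^(1/3) = 0.355 m.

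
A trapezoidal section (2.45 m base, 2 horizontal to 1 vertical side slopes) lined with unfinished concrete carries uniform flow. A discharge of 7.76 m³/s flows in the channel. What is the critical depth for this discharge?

At critical depth, Q² T / (g A³) = 1, i.e. A³/T = Q²/g = 7.76²/9.81 = 6.138.
Try y = 0.969 m: A³/T = 12.15 — over.
Try y = 0.651 m: A³/T = 2.883 — short.
Try y = 0.804 m: A³/T = 6.13 — close enough.

y_c = 0.804 m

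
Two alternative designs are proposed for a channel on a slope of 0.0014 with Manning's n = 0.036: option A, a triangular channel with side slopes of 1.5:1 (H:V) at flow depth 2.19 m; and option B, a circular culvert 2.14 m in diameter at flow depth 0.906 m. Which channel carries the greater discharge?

channel A

Channel A: For a triangular section with side slope z = 1.5: A = zy² = 1.5×2.19² = 7.194 m²; P = 2y√(1+z²) = 2×2.19×1.803 = 7.896 m. Hydraulic radius R = A/P = 7.194/7.896 = 0.9111 m. Q_A = (1/0.036)·7.194·0.9111^(2/3)·√0.0014 = 7.027 m³/s.
Channel B: For a circular section of diameter D = 2.14 m at depth y = 0.906 m, the central angle is θ = 2 arccos(1 − 2y/D) = 2.834 rad. Then A = (D²/8)(θ − sin θ) = 1.449 m² and P = Dθ/2 = 3.032 m. Hydraulic radius R = A/P = 1.449/3.032 = 0.4778 m. Q_B = (1/0.036)·1.449·0.4778^(2/3)·√0.0014 = 0.9203 m³/s.
Q_A = 7.027 m³/s vs Q_B = 0.9203 m³/s, so channel A carries more.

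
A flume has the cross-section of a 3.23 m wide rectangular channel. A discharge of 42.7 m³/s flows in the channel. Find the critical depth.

y_c = 2.61 m

For a rectangular channel, critical depth y_c = (q²/g)^(1/3) where q = Q/b = 42.7/3.23 = 13.22 m²/s.
So y_c = (13.22²/9.81)^(1/3) = 2.61 m.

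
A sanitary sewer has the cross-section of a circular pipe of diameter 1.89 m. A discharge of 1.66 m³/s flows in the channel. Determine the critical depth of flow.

y_c = 0.615 m

At critical depth, Q² T / (g A³) = 1, i.e. A³/T = Q²/g = 1.66²/9.81 = 0.2809.
At y = 0.777 m: A³/T = 0.6904 — high.
At y = 0.507 m: A³/T = 0.1326 — low.
At y = 0.615 m: A³/T = 0.2805 — close enough.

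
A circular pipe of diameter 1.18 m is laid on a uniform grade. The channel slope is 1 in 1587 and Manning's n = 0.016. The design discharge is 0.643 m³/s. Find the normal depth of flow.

Manning's equation rearranged: A R^(2/3) = nQ / (1·√S) = 0.016 × 0.643 / (√0.0006301) = 0.4098.
Try y = 0.691 m: A R^(2/3) = 0.3136 — low.
Try y = 0.832 m: A R^(2/3) = 0.4096 — close enough.

y_n = 0.832 m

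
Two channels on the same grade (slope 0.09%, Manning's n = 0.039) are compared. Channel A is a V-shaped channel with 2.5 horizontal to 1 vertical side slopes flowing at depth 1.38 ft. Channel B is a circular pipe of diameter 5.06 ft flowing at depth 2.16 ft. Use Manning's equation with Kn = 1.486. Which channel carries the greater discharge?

channel B

Channel A: For a triangular section with side slope z = 2.5: A = zy² = 2.5×1.38² = 4.761 ft²; P = 2y√(1+z²) = 2×1.38×2.693 = 7.432 ft. Hydraulic radius R = A/P = 4.761/7.432 = 0.6406 ft. Q_A = (1.486/0.039)·4.761·0.6406^(2/3)·√0.0009 = 4.044 ft³/s.
Channel B: For a circular section of diameter D = 5.06 ft at depth y = 2.16 ft, the central angle is θ = 2 arccos(1 − 2y/D) = 2.848 rad. Then A = (D²/8)(θ − sin θ) = 8.189 ft² and P = Dθ/2 = 7.206 ft. Hydraulic radius R = A/P = 8.189/7.206 = 1.136 ft. Q_B = (1.486/0.039)·8.189·1.136^(2/3)·√0.0009 = 10.19 ft³/s.
Q_A = 4.044 ft³/s vs Q_B = 10.19 ft³/s, so channel B carries more.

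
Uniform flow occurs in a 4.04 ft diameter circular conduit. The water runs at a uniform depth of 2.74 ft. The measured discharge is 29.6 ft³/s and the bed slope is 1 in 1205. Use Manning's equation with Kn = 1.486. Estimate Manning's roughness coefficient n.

n = 0.015

For a circular section of diameter D = 4.04 ft at depth y = 2.74 ft, the central angle is θ = 2 arccos(1 − 2y/D) = 3.87 rad. Then A = (D²/8)(θ − sin θ) = 9.255 ft² and P = Dθ/2 = 7.818 ft.
Hydraulic radius R = A/P = 9.255/7.818 = 1.184 ft.
Rearranging Manning's equation: n = (1.486/Q) A R^(2/3) S^(1/2) = (1.486/29.6) × 9.255 × 1.184^(2/3) × √0.0008299 = 0.015.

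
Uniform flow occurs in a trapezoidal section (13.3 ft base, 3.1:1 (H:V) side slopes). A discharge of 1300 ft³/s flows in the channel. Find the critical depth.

At critical depth, Q² T / (g A³) = 1, i.e. A³/T = Q²/g = 1300²/32.2 = 52480.
Trying y = 3.57 ft: A³/T = 18580 — too small.
Trying y = 5.38 ft: A³/T = 89920 — too large.
Trying y = 4.69 ft: A³/T = 52520 — close enough.

y_c = 4.69 ft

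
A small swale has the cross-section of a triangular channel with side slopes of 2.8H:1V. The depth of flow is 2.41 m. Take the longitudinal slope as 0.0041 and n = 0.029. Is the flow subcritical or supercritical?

For a triangular section with side slope z = 2.8: A = zy² = 2.8×2.41² = 16.26 m²; P = 2y√(1+z²) = 2×2.41×2.973 = 14.33 m.
Hydraulic radius R = A/P = 16.26/14.33 = 1.135 m.
V = (1/n) R^(2/3) √S = (1/0.029) × 1.135^(2/3) × √0.0041 = 2.402 m/s. Hydraulic depth D_h = A/T = 16.26/13.5 = 1.205 m.
Froude number Fr = V/√(g·D_h) = 2.402/√(9.81×1.205) = 0.699, which is less than 1, so the flow is subcritical.

subcritical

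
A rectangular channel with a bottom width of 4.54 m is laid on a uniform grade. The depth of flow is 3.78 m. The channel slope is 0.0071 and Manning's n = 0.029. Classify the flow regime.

subcritical

Flow area A = b·y = 4.54 × 3.78 = 17.16 m². Wetted perimeter P = b + 2y = 4.54 + 2×3.78 = 12.1 m.
Hydraulic radius R = A/P = 17.16/12.1 = 1.418 m.
V = (1/n) R^(2/3) √S = (1/0.029) × 1.418^(2/3) × √0.0071 = 3.668 m/s. Hydraulic depth D_h = A/T = 17.16/4.54 = 3.78 m.
Froude number Fr = V/√(g·D_h) = 3.668/√(9.81×3.78) = 0.602, which is less than 1, so the flow is subcritical.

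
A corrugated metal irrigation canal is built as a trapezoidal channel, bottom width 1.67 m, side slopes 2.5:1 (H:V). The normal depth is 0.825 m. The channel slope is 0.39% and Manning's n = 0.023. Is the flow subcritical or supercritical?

subcritical

With bottom width b = 1.67 m and side slope z = 2.5: A = (b + zy)y = (1.67 + 2.5×0.825)×0.825 = 3.079 m²; P = b + 2y√(1+z²) = 1.67 + 2×0.825×2.693 = 6.113 m.
Hydraulic radius R = A/P = 3.079/6.113 = 0.5038 m.
V = (1/n) R^(2/3) √S = (1/0.023) × 0.5038^(2/3) × √0.0039 = 1.719 m/s. Hydraulic depth D_h = A/T = 3.079/5.795 = 0.5314 m.
Froude number Fr = V/√(g·D_h) = 1.719/√(9.81×0.5314) = 0.753, which is less than 1, so the flow is subcritical.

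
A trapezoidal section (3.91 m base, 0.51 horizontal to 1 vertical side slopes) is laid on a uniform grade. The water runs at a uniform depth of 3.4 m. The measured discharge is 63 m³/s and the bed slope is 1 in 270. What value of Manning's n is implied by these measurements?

n = 0.026

With bottom width b = 3.91 m and side slope z = 0.51: A = (b + zy)y = (3.91 + 0.51×3.4)×3.4 = 19.19 m²; P = b + 2y√(1+z²) = 3.91 + 2×3.4×1.123 = 11.54 m.
Hydraulic radius R = A/P = 19.19/11.54 = 1.662 m.
Rearranging Manning's equation: n = (1/Q) A R^(2/3) S^(1/2) = (1/63) × 19.19 × 1.662^(2/3) × √0.003704 = 0.026.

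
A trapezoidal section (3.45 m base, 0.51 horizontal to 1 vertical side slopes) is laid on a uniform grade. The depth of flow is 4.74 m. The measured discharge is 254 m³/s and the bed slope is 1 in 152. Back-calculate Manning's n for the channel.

With bottom width b = 3.45 m and side slope z = 0.51: A = (b + zy)y = (3.45 + 0.51×4.74)×4.74 = 27.81 m²; P = b + 2y√(1+z²) = 3.45 + 2×4.74×1.123 = 14.09 m.
Hydraulic radius R = A/P = 27.81/14.09 = 1.974 m.
Rearranging Manning's equation: n = (1/Q) A R^(2/3) S^(1/2) = (1/254) × 27.81 × 1.974^(2/3) × √0.006579 = 0.014.

n = 0.014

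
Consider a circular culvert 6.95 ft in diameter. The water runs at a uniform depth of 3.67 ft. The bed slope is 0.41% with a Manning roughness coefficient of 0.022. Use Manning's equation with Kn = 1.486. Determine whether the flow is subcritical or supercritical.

subcritical

For a circular section of diameter D = 6.95 ft at depth y = 3.67 ft, the central angle is θ = 2 arccos(1 − 2y/D) = 3.254 rad. Then A = (D²/8)(θ − sin θ) = 20.32 ft² and P = Dθ/2 = 11.31 ft.
Hydraulic radius R = A/P = 20.32/11.31 = 1.797 ft.
V = (1.486/n) R^(2/3) √S = (1.486/0.022) × 1.797^(2/3) × √0.0041 = 6.394 ft/s. Hydraulic depth D_h = A/T = 20.32/6.939 = 2.929 ft.
Froude number Fr = V/√(g·D_h) = 6.394/√(32.2×2.929) = 0.658, which is less than 1, so the flow is subcritical.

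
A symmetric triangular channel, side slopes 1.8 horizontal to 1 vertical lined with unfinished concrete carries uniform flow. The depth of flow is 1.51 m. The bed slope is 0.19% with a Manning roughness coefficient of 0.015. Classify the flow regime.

For a triangular section with side slope z = 1.8: A = zy² = 1.8×1.51² = 4.104 m²; P = 2y√(1+z²) = 2×1.51×2.059 = 6.219 m.
Hydraulic radius R = A/P = 4.104/6.219 = 0.66 m.
V = (1/n) R^(2/3) √S = (1/0.015) × 0.66^(2/3) × √0.0019 = 2.203 m/s. Hydraulic depth D_h = A/T = 4.104/5.436 = 0.755 m.
Froude number Fr = V/√(g·D_h) = 2.203/√(9.81×0.755) = 0.809, which is less than 1, so the flow is subcritical.

subcritical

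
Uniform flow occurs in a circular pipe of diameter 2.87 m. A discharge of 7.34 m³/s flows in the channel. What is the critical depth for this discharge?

At critical depth, Q² T / (g A³) = 1, i.e. A³/T = Q²/g = 7.34²/9.81 = 5.492.
Trying y = 1.47 m: A³/T = 12.93 — over.
Trying y = 1.18 m: A³/T = 5.577 — close enough.

y_c = 1.18 m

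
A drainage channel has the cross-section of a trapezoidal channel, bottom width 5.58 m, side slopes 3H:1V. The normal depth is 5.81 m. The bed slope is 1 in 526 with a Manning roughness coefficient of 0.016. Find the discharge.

With bottom width b = 5.58 m and side slope z = 3: A = (b + zy)y = (5.58 + 3×5.81)×5.81 = 133.7 m²; P = b + 2y√(1+z²) = 5.58 + 2×5.81×3.162 = 42.33 m.
Hydraulic radius R = A/P = 133.7/42.33 = 3.159 m.
Manning's equation: Q = (1/n) A R^(2/3) S^(1/2) = (1/0.016) × 133.7 × 3.159^(2/3) × 0.001901^(1/2) = 784 m³/s.

Q = 784 m³/s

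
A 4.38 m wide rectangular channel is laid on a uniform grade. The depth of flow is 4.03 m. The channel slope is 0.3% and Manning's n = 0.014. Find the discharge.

Q = 87.2 m³/s

Flow area A = b·y = 4.38 × 4.03 = 17.65 m². Wetted perimeter P = b + 2y = 4.38 + 2×4.03 = 12.44 m.
Hydraulic radius R = A/P = 17.65/12.44 = 1.419 m.
Manning's equation: Q = (1/n) A R^(2/3) S^(1/2) = (1/0.014) × 17.65 × 1.419^(2/3) × 0.003^(1/2) = 87.2 m³/s.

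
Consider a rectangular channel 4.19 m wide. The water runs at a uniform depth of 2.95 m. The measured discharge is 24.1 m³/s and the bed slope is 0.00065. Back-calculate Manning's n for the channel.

n = 0.015

Flow area A = b·y = 4.19 × 2.95 = 12.36 m². Wetted perimeter P = b + 2y = 4.19 + 2×2.95 = 10.09 m.
Hydraulic radius R = A/P = 12.36/10.09 = 1.225 m.
Rearranging Manning's equation: n = (1/Q) A R^(2/3) S^(1/2) = (1/24.1) × 12.36 × 1.225^(2/3) × √0.00065 = 0.015.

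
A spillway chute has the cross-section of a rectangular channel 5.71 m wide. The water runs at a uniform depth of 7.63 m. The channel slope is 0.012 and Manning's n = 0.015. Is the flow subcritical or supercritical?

Flow area A = b·y = 5.71 × 7.63 = 43.57 m². Wetted perimeter P = b + 2y = 5.71 + 2×7.63 = 20.97 m.
Hydraulic radius R = A/P = 43.57/20.97 = 2.078 m.
V = (1/n) R^(2/3) √S = (1/0.015) × 2.078^(2/3) × √0.012 = 11.89 m/s. Hydraulic depth D_h = A/T = 43.57/5.71 = 7.63 m.
Froude number Fr = V/√(g·D_h) = 11.89/√(9.81×7.63) = 1.37, which is greater than 1, so the flow is supercritical.

supercritical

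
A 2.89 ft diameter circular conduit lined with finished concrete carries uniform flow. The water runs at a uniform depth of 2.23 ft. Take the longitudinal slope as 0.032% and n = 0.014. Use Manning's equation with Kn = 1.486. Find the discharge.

For a circular section of diameter D = 2.89 ft at depth y = 2.23 ft, the central angle is θ = 2 arccos(1 − 2y/D) = 4.29 rad. Then A = (D²/8)(θ − sin θ) = 5.431 ft² and P = Dθ/2 = 6.199 ft.
Hydraulic radius R = A/P = 5.431/6.199 = 0.8761 ft.
Manning's equation: Q = (1.486/n) A R^(2/3) S^(1/2) = (1.486/0.014) × 5.431 × 0.8761^(2/3) × 0.00032^(1/2) = 9.44 ft³/s.

Q = 9.44 ft³/s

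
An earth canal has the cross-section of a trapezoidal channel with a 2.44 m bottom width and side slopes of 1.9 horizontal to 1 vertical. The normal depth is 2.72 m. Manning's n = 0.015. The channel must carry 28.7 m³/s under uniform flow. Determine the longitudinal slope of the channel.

S = 0.00026

With bottom width b = 2.44 m and side slope z = 1.9: A = (b + zy)y = (2.44 + 1.9×2.72)×2.72 = 20.69 m²; P = b + 2y√(1+z²) = 2.44 + 2×2.72×2.147 = 14.12 m.
Hydraulic radius R = A/P = 20.69/14.12 = 1.466 m.
From Manning's equation, S = [nQ / (1 A R^(2/3))]² = [0.015 × 28.7 / (1 × 20.69 × 1.466^(2/3))]² = 0.00026.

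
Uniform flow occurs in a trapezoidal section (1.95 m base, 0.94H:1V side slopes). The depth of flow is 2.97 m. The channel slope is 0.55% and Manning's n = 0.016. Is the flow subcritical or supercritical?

With bottom width b = 1.95 m and side slope z = 0.94: A = (b + zy)y = (1.95 + 0.94×2.97)×2.97 = 14.08 m²; P = b + 2y√(1+z²) = 1.95 + 2×2.97×1.372 = 10.1 m.
Hydraulic radius R = A/P = 14.08/10.1 = 1.394 m.
V = (1/n) R^(2/3) √S = (1/0.016) × 1.394^(2/3) × √0.0055 = 5.784 m/s. Hydraulic depth D_h = A/T = 14.08/7.534 = 1.869 m.
Froude number Fr = V/√(g·D_h) = 5.784/√(9.81×1.869) = 1.35, which is greater than 1, so the flow is supercritical.

supercritical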